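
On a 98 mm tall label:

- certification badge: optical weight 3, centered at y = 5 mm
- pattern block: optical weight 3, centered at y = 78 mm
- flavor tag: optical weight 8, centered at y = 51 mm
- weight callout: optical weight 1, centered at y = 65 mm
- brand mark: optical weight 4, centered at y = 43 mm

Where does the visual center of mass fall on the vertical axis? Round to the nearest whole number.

y ≈ 47

Total weight = 3 + 3 + 8 + 1 + 4 = 19.
y-moment: 3·5 + 3·78 + 8·51 + 1·65 + 4·43 = 894; centroid 894/19 ≈ 47.05.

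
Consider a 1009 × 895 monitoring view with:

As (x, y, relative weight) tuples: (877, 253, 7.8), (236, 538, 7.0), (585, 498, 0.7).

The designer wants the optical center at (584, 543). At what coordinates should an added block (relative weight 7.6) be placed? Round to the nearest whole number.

(604, 849)

New total weight: (7.8 + 7.0 + 0.7) + 7.6 = 23.1.
x: target moment 23.1×584 = 13490.4; current 7.8·877 + 7.0·236 + 0.7·585 = 8902.1; the added block supplies 4588.3, so x = 4588.3/7.6 ≈ 603.72.
y: target moment 23.1×543 = 12543.3; current 7.8·253 + 7.0·538 + 0.7·498 = 6088.0; the added block supplies 6455.3, so y = 6455.3/7.6 ≈ 849.38.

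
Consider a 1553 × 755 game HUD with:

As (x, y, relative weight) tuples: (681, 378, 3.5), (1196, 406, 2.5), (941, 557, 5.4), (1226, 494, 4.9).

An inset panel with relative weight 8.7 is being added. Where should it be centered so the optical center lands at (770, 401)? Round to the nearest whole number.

(320, 260)

After adding the inset panel, total weight = 3.5 + 2.5 + 5.4 + 4.9 + 8.7 = 25.0.
Along x: (16462.3 + 8.7·x) / 25.0 = 770 (existing moment 3.5·681 + 2.5·1196 + 5.4·941 + 4.9·1226 = 16462.3) ⇒ x = (19250.0 − 16462.3) / 8.7 ≈ 320.43.
Along y: (7766.4 + 8.7·y) / 25.0 = 401 (existing moment 3.5·378 + 2.5·406 + 5.4·557 + 4.9·494 = 7766.4) ⇒ y = (10025.0 − 7766.4) / 8.7 ≈ 259.61.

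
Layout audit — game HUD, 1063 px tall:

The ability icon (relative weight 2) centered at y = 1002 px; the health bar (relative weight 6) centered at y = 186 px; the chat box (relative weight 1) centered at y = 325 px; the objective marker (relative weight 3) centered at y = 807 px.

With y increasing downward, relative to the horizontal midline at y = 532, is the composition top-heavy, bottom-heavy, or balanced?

Weights sum to 2 + 6 + 1 + 3 = 12.
y-moment: 2·1002 + 6·186 + 1·325 + 3·807 = 5866; centroid 5866/12 ≈ 488.83.
488.8 lies above (smaller y than) the midline 532, so the layout is top-heavy.

top-heavy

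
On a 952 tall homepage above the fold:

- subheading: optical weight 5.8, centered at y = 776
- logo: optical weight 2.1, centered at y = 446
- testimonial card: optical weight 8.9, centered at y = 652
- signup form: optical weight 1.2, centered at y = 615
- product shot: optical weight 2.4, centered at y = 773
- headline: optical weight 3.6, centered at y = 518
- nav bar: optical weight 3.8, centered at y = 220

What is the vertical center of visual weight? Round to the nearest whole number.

Weights sum to 5.8 + 2.1 + 8.9 + 1.2 + 2.4 + 3.6 + 3.8 = 27.8.
y: moment 16534.2 / weight 27.8 ≈ 594.76

y ≈ 595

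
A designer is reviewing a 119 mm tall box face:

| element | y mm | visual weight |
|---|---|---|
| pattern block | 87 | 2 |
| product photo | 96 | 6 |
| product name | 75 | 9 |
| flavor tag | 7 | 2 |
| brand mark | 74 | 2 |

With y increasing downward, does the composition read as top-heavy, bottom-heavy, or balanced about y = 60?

Weights sum to 2 + 6 + 9 + 2 + 2 = 21.
Σw·y = 2·87 + 6·96 + 9·75 + 2·7 + 2·74 = 1587, so ȳ = 1587/21 ≈ 75.57.
Since 75.6 is below (larger y than) 60, the composition reads bottom-heavy.

bottom-heavy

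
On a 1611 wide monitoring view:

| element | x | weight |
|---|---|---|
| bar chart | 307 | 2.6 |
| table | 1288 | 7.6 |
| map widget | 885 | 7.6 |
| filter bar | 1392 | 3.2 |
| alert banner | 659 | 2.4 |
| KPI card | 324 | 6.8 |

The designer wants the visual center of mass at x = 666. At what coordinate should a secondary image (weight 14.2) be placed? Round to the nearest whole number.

After adding the secondary image, total weight = 2.6 + 7.6 + 7.6 + 3.2 + 2.4 + 6.8 + 14.2 = 44.4.
Along x: (25552.2 + 14.2·x) / 44.4 = 666 (existing moment 2.6·307 + 7.6·1288 + 7.6·885 + 3.2·1392 + 2.4·659 + 6.8·324 = 25552.2) ⇒ x = (29570.4 − 25552.2) / 14.2 ≈ 282.97.

x ≈ 283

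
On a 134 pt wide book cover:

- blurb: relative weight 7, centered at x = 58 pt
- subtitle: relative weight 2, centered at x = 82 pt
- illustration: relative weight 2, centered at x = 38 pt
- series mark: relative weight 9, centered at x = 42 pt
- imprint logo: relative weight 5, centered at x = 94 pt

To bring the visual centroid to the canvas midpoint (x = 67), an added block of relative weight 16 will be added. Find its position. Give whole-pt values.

With the added block, Σw becomes 7 + 2 + 2 + 9 + 5 + 16 = 41.
Along x: (1494 + 16·x) / 41 = 67 (existing moment 7·58 + 2·82 + 2·38 + 9·42 + 5·94 = 1494) ⇒ x = (2747 − 1494) / 16 ≈ 78.31.

x ≈ 78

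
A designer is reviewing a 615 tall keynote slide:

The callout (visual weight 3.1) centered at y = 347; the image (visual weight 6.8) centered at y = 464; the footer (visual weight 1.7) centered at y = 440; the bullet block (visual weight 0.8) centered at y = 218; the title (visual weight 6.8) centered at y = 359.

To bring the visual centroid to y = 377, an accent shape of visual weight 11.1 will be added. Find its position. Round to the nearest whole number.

After adding the accent shape, total weight = 3.1 + 6.8 + 1.7 + 0.8 + 6.8 + 11.1 = 30.3.
Along y: (7594.5 + 11.1·y) / 30.3 = 377 (existing moment 3.1·347 + 6.8·464 + 1.7·440 + 0.8·218 + 6.8·359 = 7594.5) ⇒ y = (11423.1 − 7594.5) / 11.1 ≈ 344.92.

y ≈ 345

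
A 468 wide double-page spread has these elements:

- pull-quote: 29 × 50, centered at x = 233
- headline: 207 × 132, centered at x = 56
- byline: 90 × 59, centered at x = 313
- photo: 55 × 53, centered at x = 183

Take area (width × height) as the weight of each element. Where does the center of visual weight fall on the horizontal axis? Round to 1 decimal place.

Areas: pull-quote 29·50 = 1450, headline 207·132 = 27324, byline 90·59 = 5310, photo 55·53 = 2915. Total weight = 36999.
x: (1450·233 + 27324·56 + 5310·313 + 2915·183) / 36999 = 4063469 / 36999 ≈ 109.83

x ≈ 109.8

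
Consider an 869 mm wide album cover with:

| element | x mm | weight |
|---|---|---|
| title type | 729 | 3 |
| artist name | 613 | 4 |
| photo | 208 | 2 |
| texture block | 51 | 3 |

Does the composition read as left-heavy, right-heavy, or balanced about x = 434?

balanced

Σw = 3 + 4 + 2 + 3 = 12.
Σw·x = 3·729 + 4·613 + 2·208 + 3·51 = 5208, so x̄ = 5208/12 ≈ 434.00.
The centroid 434.00 matches the midline at 434, so the layout is balanced.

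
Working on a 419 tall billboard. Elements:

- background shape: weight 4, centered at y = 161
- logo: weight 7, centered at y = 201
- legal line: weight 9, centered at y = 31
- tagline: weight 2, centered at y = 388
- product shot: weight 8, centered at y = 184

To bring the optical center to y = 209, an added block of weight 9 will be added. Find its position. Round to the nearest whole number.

y ≈ 397

With the added block, Σw becomes 4 + 7 + 9 + 2 + 8 + 9 = 39.
y: need Σw·y = 39·209 = 8151. Existing = 4·161 + 7·201 + 9·31 + 2·388 + 8·184 = 4578. Remainder 3573 / 9 ≈ 397.00.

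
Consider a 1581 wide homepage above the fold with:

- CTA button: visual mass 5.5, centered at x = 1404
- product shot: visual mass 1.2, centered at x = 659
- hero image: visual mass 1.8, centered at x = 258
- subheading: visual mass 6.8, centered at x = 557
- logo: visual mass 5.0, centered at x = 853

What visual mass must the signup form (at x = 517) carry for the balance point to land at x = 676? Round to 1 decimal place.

w ≈ 20.8

Existing Σw = 20.3 (5.5 + 1.2 + 1.8 + 6.8 + 5.0); existing moment 5.5·1404 + 1.2·659 + 1.8·258 + 6.8·557 + 5.0·853 = 17029.8.
For the centroid to hit 676: (17029.8 + w·517) / (20.3 + w) = 676.
Rearranging, w·(517 − 676) = 676·20.3 − 17029.8 = -3307.0, so w ≈ -3307.0/-159 = 20.80.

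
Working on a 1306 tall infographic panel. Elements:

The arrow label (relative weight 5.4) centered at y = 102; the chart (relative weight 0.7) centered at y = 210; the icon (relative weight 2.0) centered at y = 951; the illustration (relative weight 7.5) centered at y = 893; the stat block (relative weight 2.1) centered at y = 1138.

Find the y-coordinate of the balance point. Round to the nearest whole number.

Σw = 5.4 + 0.7 + 2.0 + 7.5 + 2.1 = 17.7.
y-moment: 5.4·102 + 0.7·210 + 2.0·951 + 7.5·893 + 2.1·1138 = 11687.1; centroid 11687.1/17.7 ≈ 660.29.

y ≈ 660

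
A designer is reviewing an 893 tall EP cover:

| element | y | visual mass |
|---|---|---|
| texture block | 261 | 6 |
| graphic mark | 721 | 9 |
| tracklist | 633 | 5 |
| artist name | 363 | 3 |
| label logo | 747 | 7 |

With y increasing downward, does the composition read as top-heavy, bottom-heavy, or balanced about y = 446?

bottom-heavy

Weights sum to 6 + 9 + 5 + 3 + 7 = 30.
y-moment: 6·261 + 9·721 + 5·633 + 3·363 + 7·747 = 17538; centroid 17538/30 ≈ 584.60.
584.6 vs midline 446 → bottom-heavy.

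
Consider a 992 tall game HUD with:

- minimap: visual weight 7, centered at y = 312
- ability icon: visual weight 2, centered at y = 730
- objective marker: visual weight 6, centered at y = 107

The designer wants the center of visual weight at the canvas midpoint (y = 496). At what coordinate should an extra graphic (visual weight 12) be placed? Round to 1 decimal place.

New total weight: (7 + 2 + 6) + 12 = 27.
Along y: (4286 + 12·y) / 27 = 496 (existing moment 7·312 + 2·730 + 6·107 = 4286) ⇒ y = (13392 − 4286) / 12 ≈ 758.83.

y ≈ 758.8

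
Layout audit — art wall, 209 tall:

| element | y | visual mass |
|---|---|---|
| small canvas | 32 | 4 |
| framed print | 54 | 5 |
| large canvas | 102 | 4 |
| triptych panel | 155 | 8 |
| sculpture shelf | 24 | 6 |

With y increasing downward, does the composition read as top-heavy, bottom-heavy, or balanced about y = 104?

Σw = 4 + 5 + 4 + 8 + 6 = 27.
y: (4·32 + 5·54 + 4·102 + 8·155 + 6·24) / 27 = 2190 / 27 ≈ 81.11
81.1 vs midline 104 → top-heavy.

top-heavy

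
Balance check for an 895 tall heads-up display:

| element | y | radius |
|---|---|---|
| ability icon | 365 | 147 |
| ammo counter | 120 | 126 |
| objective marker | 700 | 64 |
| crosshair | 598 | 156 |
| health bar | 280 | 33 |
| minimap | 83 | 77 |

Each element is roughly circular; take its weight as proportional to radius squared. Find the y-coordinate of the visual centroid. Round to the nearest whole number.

y ≈ 384

Weights ∝ r²: ability icon 147² = 21609, ammo counter 126² = 15876, objective marker 64² = 4096, crosshair 156² = 24336, health bar 33² = 1089, minimap 77² = 5929; Σw = 72935.
Σw·y = 28009560; ȳ = 28009560/72935 ≈ 384.03.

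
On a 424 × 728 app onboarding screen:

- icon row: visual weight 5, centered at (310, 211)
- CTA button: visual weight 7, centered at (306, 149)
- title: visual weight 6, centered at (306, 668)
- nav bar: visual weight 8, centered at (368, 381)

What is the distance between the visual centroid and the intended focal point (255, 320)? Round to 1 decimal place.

≈ 77.8

Σw = 5 + 7 + 6 + 8 = 26.
x-moment: 5·310 + 7·306 + 6·306 + 8·368 = 8472; centroid 8472/26 ≈ 325.85.
y-moment: 5·211 + 7·149 + 6·668 + 8·381 = 9154; centroid 9154/26 ≈ 352.08.
From (255, 320): dx = 70.85, dy = 32.08, so the distance is √(dx²+dy²) ≈ 77.77.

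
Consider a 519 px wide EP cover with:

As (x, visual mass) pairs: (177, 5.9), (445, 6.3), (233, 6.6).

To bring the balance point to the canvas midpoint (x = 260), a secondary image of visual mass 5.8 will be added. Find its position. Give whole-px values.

With the secondary image, Σw becomes 5.9 + 6.3 + 6.6 + 5.8 = 24.6.
x: target moment 24.6×260 = 6396.0; current 5.9·177 + 6.3·445 + 6.6·233 = 5385.6; the secondary image supplies 1010.4, so x = 1010.4/5.8 ≈ 174.21.

x ≈ 174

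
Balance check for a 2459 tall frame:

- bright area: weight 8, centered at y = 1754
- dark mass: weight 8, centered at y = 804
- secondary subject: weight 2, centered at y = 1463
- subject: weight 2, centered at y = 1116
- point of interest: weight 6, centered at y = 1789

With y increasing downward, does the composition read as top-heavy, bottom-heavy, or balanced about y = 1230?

bottom-heavy

Total weight = 8 + 8 + 2 + 2 + 6 = 26.
Σw·y = 8·1754 + 8·804 + 2·1463 + 2·1116 + 6·1789 = 36356, so ȳ = 36356/26 ≈ 1398.31.
1398.3 vs midline 1230 → bottom-heavy.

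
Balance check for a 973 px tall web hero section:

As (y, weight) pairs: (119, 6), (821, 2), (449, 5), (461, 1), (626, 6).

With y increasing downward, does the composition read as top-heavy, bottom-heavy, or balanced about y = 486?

top-heavy

Total weight = 6 + 2 + 5 + 1 + 6 = 20.
y: (6·119 + 2·821 + 5·449 + 1·461 + 6·626) / 20 = 8818 / 20 ≈ 440.90
Since 440.9 is above (smaller y than) 486, the composition reads top-heavy.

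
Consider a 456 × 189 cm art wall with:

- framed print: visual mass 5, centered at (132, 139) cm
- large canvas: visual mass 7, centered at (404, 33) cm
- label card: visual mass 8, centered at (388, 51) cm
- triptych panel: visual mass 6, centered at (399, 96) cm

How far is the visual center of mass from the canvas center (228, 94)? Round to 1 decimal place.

≈ 119.4 cm

Σw = 5 + 7 + 8 + 6 = 26.
x: (5·132 + 7·404 + 8·388 + 6·399) / 26 = 8986 / 26 ≈ 345.62
y: (5·139 + 7·33 + 8·51 + 6·96) / 26 = 1910 / 26 ≈ 73.46
Offset from (228, 94): Δx ≈ 117.62, Δy ≈ -20.54; distance = √(Δx² + Δy²) ≈ 119.40.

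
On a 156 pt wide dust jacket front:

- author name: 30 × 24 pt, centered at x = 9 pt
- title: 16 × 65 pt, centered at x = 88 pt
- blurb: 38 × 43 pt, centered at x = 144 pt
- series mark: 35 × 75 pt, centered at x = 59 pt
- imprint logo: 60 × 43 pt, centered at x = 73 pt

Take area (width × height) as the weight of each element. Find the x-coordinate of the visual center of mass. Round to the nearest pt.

Taking area as weight: author name 30·24 = 720, title 16·65 = 1040, blurb 38·43 = 1634, series mark 35·75 = 2625, imprint logo 60·43 = 2580. Sum 8599.
x: (720·9 + 1040·88 + 1634·144 + 2625·59 + 2580·73) / 8599 = 676511 / 8599 ≈ 78.67

x ≈ 79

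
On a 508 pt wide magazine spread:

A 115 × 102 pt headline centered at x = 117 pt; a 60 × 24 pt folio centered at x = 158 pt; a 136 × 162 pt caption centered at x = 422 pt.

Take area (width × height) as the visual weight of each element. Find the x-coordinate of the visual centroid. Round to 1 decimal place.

Areas: headline 115·102 = 11730, folio 60·24 = 1440, caption 136·162 = 22032. Total weight = 35202.
x-moment: 11730·117 + 1440·158 + 22032·422 = 10897434; centroid 10897434/35202 ≈ 309.57.

x ≈ 309.6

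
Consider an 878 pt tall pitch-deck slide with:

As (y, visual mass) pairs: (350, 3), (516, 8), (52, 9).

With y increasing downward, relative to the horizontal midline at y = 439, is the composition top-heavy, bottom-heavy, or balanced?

top-heavy

Σw = 3 + 8 + 9 = 20.
y-moment: 3·350 + 8·516 + 9·52 = 5646; centroid 5646/20 ≈ 282.30.
282.3 vs midline 439 → top-heavy.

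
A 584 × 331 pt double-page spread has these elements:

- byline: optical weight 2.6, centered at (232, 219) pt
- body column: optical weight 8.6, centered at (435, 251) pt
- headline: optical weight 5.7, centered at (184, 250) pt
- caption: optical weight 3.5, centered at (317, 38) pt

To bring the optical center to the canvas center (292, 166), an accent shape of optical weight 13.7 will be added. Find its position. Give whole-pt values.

New total weight: (2.6 + 8.6 + 5.7 + 3.5) + 13.7 = 34.1.
x: target moment 34.1×292 = 9957.2; current 2.6·232 + 8.6·435 + 5.7·184 + 3.5·317 = 6502.5; the accent shape supplies 3454.7, so x = 3454.7/13.7 ≈ 252.17.
y: target moment 34.1×166 = 5660.6; current 2.6·219 + 8.6·251 + 5.7·250 + 3.5·38 = 4286.0; the accent shape supplies 1374.6, so y = 1374.6/13.7 ≈ 100.34.

(252, 100)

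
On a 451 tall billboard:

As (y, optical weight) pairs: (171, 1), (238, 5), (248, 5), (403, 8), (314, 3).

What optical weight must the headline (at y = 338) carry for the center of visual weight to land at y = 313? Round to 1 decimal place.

Existing Σw = 22 (1 + 5 + 5 + 8 + 3); existing moment 1·171 + 5·238 + 5·248 + 8·403 + 3·314 = 6767.
For the centroid to hit 313: (6767 + w·338) / (22 + w) = 313.
Solving: w = (313·22 − 6767) / (338 − 313) = 119 / 25 ≈ 4.76.

w ≈ 4.8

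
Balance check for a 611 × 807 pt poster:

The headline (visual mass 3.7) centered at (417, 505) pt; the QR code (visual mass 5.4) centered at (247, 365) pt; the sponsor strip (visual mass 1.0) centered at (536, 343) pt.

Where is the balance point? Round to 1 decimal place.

Total weight = 3.7 + 5.4 + 1.0 = 10.1.
Σw·x = 3.7·417 + 5.4·247 + 1.0·536 = 3412.7, so x̄ = 3412.7/10.1 ≈ 337.89.
Σw·y = 3.7·505 + 5.4·365 + 1.0·343 = 4182.5, so ȳ = 4182.5/10.1 ≈ 414.11.

(337.9, 414.1)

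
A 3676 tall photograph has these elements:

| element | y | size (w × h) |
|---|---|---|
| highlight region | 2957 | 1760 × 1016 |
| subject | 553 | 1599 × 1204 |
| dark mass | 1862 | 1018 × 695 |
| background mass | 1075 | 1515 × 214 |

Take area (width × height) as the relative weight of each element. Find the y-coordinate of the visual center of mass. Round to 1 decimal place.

Taking area as weight: highlight region 1760·1016 = 1788160, subject 1599·1204 = 1925196, dark mass 1018·695 = 707510, background mass 1515·214 = 324210. Sum 4745076.
Σw·y = 1788160·2957 + 1925196·553 + 707510·1862 + 324210·1075 = 8018131878, so ȳ = 8018131878/4745076 ≈ 1689.78.

y ≈ 1689.8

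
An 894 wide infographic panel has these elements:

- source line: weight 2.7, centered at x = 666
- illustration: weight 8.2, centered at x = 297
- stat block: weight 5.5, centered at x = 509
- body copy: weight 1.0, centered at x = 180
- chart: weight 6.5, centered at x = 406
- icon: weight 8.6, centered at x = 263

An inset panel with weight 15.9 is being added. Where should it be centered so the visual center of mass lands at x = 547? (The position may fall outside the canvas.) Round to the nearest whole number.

x ≈ 903

New total weight: (2.7 + 8.2 + 5.5 + 1.0 + 6.5 + 8.6) + 15.9 = 48.4.
Along x: (12113.9 + 15.9·x) / 48.4 = 547 (existing moment 2.7·666 + 8.2·297 + 5.5·509 + 1.0·180 + 6.5·406 + 8.6·263 = 12113.9) ⇒ x = (26474.8 − 12113.9) / 15.9 ≈ 903.20.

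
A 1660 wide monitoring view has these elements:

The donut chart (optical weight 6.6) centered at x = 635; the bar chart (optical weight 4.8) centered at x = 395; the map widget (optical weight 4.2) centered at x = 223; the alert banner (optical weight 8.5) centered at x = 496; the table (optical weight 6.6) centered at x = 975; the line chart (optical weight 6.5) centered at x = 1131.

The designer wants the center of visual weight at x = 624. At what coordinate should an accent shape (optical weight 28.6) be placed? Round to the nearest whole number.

With the accent shape, Σw becomes 6.6 + 4.8 + 4.2 + 8.5 + 6.6 + 6.5 + 28.6 = 65.8.
x: need Σw·x = 65.8·624 = 41059.2. Existing = 6.6·635 + 4.8·395 + 4.2·223 + 8.5·496 + 6.6·975 + 6.5·1131 = 25026.1. Remainder 16033.1 / 28.6 ≈ 560.60.

x ≈ 561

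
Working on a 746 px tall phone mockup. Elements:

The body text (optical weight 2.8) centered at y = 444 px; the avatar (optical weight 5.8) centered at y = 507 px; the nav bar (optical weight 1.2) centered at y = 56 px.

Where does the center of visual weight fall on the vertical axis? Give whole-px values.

Weights sum to 2.8 + 5.8 + 1.2 = 9.8.
y-moment: 2.8·444 + 5.8·507 + 1.2·56 = 4251.0; centroid 4251.0/9.8 ≈ 433.78.

y ≈ 434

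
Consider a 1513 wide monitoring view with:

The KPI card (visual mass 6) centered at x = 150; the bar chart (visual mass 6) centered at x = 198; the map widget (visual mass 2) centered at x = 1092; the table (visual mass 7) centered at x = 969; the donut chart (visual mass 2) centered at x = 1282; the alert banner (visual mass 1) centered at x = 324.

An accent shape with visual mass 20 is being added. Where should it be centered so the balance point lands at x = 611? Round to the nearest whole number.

With the accent shape, Σw becomes 6 + 6 + 2 + 7 + 2 + 1 + 20 = 44.
x: target moment 44×611 = 26884; current 6·150 + 6·198 + 2·1092 + 7·969 + 2·1282 + 1·324 = 13943; the accent shape supplies 12941, so x = 12941/20 ≈ 647.05.

x ≈ 647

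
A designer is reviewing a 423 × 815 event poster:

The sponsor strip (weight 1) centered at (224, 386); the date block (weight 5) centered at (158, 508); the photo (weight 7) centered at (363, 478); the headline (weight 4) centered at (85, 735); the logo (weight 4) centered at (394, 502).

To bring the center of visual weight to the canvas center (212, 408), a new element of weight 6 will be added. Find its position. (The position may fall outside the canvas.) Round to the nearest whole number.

After adding the new element, total weight = 1 + 5 + 7 + 4 + 4 + 6 = 27.
x: need Σw·x = 27·212 = 5724. Existing = 1·224 + 5·158 + 7·363 + 4·85 + 4·394 = 5471. Remainder 253 / 6 ≈ 42.17.
y: need Σw·y = 27·408 = 11016. Existing = 1·386 + 5·508 + 7·478 + 4·735 + 4·502 = 11220. Remainder -204 / 6 ≈ -34.00.

(42, -34)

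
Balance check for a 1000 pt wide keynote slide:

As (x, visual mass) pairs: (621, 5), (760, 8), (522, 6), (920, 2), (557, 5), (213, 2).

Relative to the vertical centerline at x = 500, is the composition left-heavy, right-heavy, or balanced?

Weights sum to 5 + 8 + 6 + 2 + 5 + 2 = 28.
x: moment 17368 / weight 28 ≈ 620.29
620.3 vs midline 500 → right-heavy.

right-heavy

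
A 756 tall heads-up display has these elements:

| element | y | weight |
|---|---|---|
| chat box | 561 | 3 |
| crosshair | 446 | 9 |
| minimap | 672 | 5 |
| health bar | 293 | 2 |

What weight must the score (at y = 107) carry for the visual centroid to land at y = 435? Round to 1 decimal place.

Known weights sum to 3 + 9 + 5 + 2 = 19; their moment is 3·561 + 9·446 + 5·672 + 2·293 = 9643.
Balance at y = 435 requires (9643 + w·107) / (19 + w) = 435.
Solving: w = (435·19 − 9643) / (107 − 435) = -1378 / -328 ≈ 4.20.

w ≈ 4.2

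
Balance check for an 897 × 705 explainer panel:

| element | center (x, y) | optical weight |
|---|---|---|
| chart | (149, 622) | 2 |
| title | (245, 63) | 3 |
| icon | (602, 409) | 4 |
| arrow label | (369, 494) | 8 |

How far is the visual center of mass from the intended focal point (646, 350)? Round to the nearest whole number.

≈ 277

Total weight = 2 + 3 + 4 + 8 = 17.
x: (2·149 + 3·245 + 4·602 + 8·369) / 17 = 6393 / 17 ≈ 376.06
y: (2·622 + 3·63 + 4·409 + 8·494) / 17 = 7021 / 17 ≈ 413.00
Offset from (646, 350): Δx ≈ -269.94, Δy ≈ 63.00; distance = √(Δx² + Δy²) ≈ 277.20.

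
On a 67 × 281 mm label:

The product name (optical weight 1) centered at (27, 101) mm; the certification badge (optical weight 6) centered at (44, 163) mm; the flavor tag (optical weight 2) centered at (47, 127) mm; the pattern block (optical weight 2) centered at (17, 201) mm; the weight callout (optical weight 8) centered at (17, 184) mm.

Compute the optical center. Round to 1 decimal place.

(29.2, 168.8)

Total weight = 1 + 6 + 2 + 2 + 8 = 19.
x-moment: 1·27 + 6·44 + 2·47 + 2·17 + 8·17 = 555; centroid 555/19 ≈ 29.21.
y-moment: 1·101 + 6·163 + 2·127 + 2·201 + 8·184 = 3207; centroid 3207/19 ≈ 168.79.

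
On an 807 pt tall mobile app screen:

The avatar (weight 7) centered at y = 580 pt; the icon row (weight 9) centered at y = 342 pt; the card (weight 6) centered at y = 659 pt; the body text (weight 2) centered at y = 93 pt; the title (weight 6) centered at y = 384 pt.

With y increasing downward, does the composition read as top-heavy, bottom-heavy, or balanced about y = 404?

Weights sum to 7 + 9 + 6 + 2 + 6 = 30.
y: (7·580 + 9·342 + 6·659 + 2·93 + 6·384) / 30 = 13582 / 30 ≈ 452.73
452.7 lies below (larger y than) the midline 404, so the layout is bottom-heavy.

bottom-heavy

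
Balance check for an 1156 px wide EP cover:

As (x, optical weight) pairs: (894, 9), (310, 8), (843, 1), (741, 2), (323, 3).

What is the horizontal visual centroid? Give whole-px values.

Σw = 9 + 8 + 1 + 2 + 3 = 23.
x: (9·894 + 8·310 + 1·843 + 2·741 + 3·323) / 23 = 13820 / 23 ≈ 600.87

x ≈ 601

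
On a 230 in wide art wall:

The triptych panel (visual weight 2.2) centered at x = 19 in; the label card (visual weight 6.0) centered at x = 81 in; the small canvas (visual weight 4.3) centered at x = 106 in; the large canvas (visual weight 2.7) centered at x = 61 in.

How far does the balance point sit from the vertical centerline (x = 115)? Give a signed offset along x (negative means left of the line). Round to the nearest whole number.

≈ -39 in

Weights sum to 2.2 + 6.0 + 4.3 + 2.7 = 15.2.
Σw·x = 2.2·19 + 6.0·81 + 4.3·106 + 2.7·61 = 1148.3, so x̄ = 1148.3/15.2 ≈ 75.55.
Difference: 75.55 − 115 ≈ -39.45.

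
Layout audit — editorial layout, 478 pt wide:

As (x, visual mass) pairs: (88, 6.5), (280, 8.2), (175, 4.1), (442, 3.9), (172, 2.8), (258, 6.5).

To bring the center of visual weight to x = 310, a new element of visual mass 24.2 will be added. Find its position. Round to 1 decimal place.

x ≈ 411.3

New total weight: (6.5 + 8.2 + 4.1 + 3.9 + 2.8 + 6.5) + 24.2 = 56.2.
x: need Σw·x = 56.2·310 = 17422.0. Existing = 6.5·88 + 8.2·280 + 4.1·175 + 3.9·442 + 2.8·172 + 6.5·258 = 7467.9. Remainder 9954.1 / 24.2 ≈ 411.33.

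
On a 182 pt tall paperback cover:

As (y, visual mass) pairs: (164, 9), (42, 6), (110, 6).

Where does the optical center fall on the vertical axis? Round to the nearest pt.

Σw = 9 + 6 + 6 = 21.
y: (9·164 + 6·42 + 6·110) / 21 = 2388 / 21 ≈ 113.71

y ≈ 114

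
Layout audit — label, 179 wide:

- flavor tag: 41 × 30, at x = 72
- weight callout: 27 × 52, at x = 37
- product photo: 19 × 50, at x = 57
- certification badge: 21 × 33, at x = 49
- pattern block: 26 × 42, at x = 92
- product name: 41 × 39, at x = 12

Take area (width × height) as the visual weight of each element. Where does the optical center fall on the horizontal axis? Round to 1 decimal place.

Taking area as weight: flavor tag 41·30 = 1230, weight callout 27·52 = 1404, product photo 19·50 = 950, certification badge 21·33 = 693, pattern block 26·42 = 1092, product name 41·39 = 1599. Sum 6968.
x: (1230·72 + 1404·37 + 950·57 + 693·49 + 1092·92 + 1599·12) / 6968 = 348267 / 6968 ≈ 49.98

x ≈ 50.0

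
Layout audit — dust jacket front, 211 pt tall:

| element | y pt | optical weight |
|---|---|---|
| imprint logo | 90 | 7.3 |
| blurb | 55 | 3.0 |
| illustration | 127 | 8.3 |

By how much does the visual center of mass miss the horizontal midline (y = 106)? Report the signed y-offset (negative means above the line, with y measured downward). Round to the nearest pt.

Total weight = 7.3 + 3.0 + 8.3 = 18.6.
y: (7.3·90 + 3.0·55 + 8.3·127) / 18.6 = 1876.1 / 18.6 ≈ 100.87
Against y = 106, that's 100.87 − 106 = -5.13.

≈ -5 pt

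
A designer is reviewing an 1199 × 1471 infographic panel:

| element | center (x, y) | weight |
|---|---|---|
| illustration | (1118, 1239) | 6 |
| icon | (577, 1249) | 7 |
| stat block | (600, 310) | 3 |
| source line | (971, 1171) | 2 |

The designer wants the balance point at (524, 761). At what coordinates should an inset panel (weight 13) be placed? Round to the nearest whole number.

After adding the inset panel, total weight = 6 + 7 + 3 + 2 + 13 = 31.
Along x: (14489 + 13·x) / 31 = 524 (existing moment 6·1118 + 7·577 + 3·600 + 2·971 = 14489) ⇒ x = (16244 − 14489) / 13 ≈ 135.00.
Along y: (19449 + 13·y) / 31 = 761 (existing moment 6·1239 + 7·1249 + 3·310 + 2·1171 = 19449) ⇒ y = (23591 − 19449) / 13 ≈ 318.62.

(135, 319)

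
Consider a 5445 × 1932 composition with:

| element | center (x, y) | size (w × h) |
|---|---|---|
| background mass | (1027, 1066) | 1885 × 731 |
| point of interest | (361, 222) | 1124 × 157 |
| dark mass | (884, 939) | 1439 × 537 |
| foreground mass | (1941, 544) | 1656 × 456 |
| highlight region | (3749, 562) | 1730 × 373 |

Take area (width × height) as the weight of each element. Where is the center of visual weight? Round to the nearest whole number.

Areas → weights: background mass 1885·731 = 1377935, point of interest 1124·157 = 176468, dark mass 1439·537 = 772743, foreground mass 1656·456 = 755136, highlight region 1730·373 = 645290; Σw = 3727572.
Σw·x = 1377935·1027 + 176468·361 + 772743·884 + 755136·1941 + 645290·3749 = 6046860191, so x̄ = 6046860191/3727572 ≈ 1622.20.
Σw·y = 1377935·1066 + 176468·222 + 772743·939 + 755136·544 + 645290·562 = 3007107247, so ȳ = 3007107247/3727572 ≈ 806.72.

(1622, 807)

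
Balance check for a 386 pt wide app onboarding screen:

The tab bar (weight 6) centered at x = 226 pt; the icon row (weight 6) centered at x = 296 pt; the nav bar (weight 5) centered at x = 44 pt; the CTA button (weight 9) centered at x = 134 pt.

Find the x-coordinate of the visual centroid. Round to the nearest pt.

Σw = 6 + 6 + 5 + 9 = 26.
Σw·x = 6·226 + 6·296 + 5·44 + 9·134 = 4558, so x̄ = 4558/26 ≈ 175.31.

x ≈ 175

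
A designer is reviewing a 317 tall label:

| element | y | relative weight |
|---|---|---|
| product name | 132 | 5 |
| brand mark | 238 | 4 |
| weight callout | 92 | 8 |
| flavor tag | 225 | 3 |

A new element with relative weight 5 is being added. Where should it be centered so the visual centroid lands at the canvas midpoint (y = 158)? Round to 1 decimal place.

y ≈ 185.4

With the new element, Σw becomes 5 + 4 + 8 + 3 + 5 = 25.
y: target moment 25×158 = 3950; current 5·132 + 4·238 + 8·92 + 3·225 = 3023; the new element supplies 927, so y = 927/5 ≈ 185.40.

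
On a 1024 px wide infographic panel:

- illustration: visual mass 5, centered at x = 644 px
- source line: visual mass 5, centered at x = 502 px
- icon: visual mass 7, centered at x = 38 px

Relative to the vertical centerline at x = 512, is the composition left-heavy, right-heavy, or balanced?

left-heavy

Weights sum to 5 + 5 + 7 = 17.
x: (5·644 + 5·502 + 7·38) / 17 = 5996 / 17 ≈ 352.71
352.7 vs midline 512 → left-heavy.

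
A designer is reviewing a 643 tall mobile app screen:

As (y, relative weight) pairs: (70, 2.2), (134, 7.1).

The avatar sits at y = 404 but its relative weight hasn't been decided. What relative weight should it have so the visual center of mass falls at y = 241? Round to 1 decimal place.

w ≈ 7.0

Existing Σw = 9.3 (2.2 + 7.1); existing moment 2.2·70 + 7.1·134 = 1105.4.
For the centroid to hit 241: (1105.4 + w·404) / (9.3 + w) = 241.
Rearranging, w·(404 − 241) = 241·9.3 − 1105.4 = 1135.9, so w ≈ 1135.9/163 = 6.97.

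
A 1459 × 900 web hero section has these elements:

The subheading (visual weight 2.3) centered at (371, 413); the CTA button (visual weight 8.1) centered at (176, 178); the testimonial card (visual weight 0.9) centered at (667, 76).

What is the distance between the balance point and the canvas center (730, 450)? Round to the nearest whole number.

≈ 529

Total weight = 2.3 + 8.1 + 0.9 = 11.3.
x-moment: 2.3·371 + 8.1·176 + 0.9·667 = 2879.2; centroid 2879.2/11.3 ≈ 254.80.
y-moment: 2.3·413 + 8.1·178 + 0.9·76 = 2460.1; centroid 2460.1/11.3 ≈ 217.71.
Offset from (730, 450): Δx ≈ -475.20, Δy ≈ -232.29; distance = √(Δx² + Δy²) ≈ 528.94.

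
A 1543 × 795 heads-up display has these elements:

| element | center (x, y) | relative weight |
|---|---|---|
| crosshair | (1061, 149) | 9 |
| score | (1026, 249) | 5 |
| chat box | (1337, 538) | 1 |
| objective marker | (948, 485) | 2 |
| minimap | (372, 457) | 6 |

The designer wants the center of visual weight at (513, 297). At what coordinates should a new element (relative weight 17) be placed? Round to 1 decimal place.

New total weight: (9 + 5 + 1 + 2 + 6) + 17 = 40.
x: need Σw·x = 40·513 = 20520. Existing = 9·1061 + 5·1026 + 1·1337 + 2·948 + 6·372 = 20144. Remainder 376 / 17 ≈ 22.12.
y: need Σw·y = 40·297 = 11880. Existing = 9·149 + 5·249 + 1·538 + 2·485 + 6·457 = 6836. Remainder 5044 / 17 ≈ 296.71.

(22.1, 296.7)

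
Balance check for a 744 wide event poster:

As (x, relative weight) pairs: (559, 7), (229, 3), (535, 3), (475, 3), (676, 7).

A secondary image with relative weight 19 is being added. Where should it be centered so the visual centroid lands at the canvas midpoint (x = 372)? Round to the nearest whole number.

x ≈ 172

With the secondary image, Σw becomes 7 + 3 + 3 + 3 + 7 + 19 = 42.
Along x: (12362 + 19·x) / 42 = 372 (existing moment 7·559 + 3·229 + 3·535 + 3·475 + 7·676 = 12362) ⇒ x = (15624 − 12362) / 19 ≈ 171.68.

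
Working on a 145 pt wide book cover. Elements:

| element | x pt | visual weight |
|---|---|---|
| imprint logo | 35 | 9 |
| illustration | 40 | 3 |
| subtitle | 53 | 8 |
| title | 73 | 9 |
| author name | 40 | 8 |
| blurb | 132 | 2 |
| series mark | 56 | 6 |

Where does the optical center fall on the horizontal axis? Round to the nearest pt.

x ≈ 54

Total weight = 9 + 3 + 8 + 9 + 8 + 2 + 6 = 45.
x: (9·35 + 3·40 + 8·53 + 9·73 + 8·40 + 2·132 + 6·56) / 45 = 2436 / 45 ≈ 54.13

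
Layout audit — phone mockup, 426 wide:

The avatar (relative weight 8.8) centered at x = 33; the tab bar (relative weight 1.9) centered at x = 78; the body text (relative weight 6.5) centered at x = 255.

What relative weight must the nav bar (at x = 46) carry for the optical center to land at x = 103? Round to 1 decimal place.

w ≈ 5.7

Fixed elements: Σw = 8.8 + 1.9 + 6.5 = 17.2, Σw·x = 8.8·33 + 1.9·78 + 6.5·255 = 2096.1.
Set Σw·x/Σw = 103: (2096.1 + 46w) = 103·(17.2 + w).
So w = (103·17.2 − 2096.1)/(46 − 103) = -324.5/-57 ≈ 5.69.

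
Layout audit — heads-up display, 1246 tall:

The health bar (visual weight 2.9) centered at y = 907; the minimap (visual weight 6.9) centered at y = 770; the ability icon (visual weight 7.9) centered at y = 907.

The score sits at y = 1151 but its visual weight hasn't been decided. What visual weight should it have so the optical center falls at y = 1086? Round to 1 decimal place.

Known weights sum to 2.9 + 6.9 + 7.9 = 17.7; their moment is 2.9·907 + 6.9·770 + 7.9·907 = 15108.6.
Balance at y = 1086 requires (15108.6 + w·1151) / (17.7 + w) = 1086.
Rearranging, w·(1151 − 1086) = 1086·17.7 − 15108.6 = 4113.6, so w ≈ 4113.6/65 = 63.29.

w ≈ 63.3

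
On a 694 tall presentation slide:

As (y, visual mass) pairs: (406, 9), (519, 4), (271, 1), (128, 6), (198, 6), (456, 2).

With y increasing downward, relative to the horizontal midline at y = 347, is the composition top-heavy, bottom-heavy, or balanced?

Weights sum to 9 + 4 + 1 + 6 + 6 + 2 = 28.
y: moment 8869 / weight 28 ≈ 316.75
Since 316.8 is above (smaller y than) 347, the composition reads top-heavy.

top-heavy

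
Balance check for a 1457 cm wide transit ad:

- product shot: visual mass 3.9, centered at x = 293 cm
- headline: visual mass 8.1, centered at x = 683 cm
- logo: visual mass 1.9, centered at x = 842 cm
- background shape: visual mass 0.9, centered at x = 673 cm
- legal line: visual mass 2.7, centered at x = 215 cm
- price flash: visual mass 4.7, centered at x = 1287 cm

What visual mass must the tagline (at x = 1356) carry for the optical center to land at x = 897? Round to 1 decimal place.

w ≈ 9.6

Known weights sum to 3.9 + 8.1 + 1.9 + 0.9 + 2.7 + 4.7 = 22.2; their moment is 3.9·293 + 8.1·683 + 1.9·842 + 0.9·673 + 2.7·215 + 4.7·1287 = 15509.9.
For the centroid to hit 897: (15509.9 + w·1356) / (22.2 + w) = 897.
Solving: w = (897·22.2 − 15509.9) / (1356 − 897) = 4403.5 / 459 ≈ 9.59.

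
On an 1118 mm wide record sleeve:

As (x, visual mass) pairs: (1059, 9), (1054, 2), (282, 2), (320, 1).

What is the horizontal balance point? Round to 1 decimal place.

Weights sum to 9 + 2 + 2 + 1 = 14.
Σw·x = 9·1059 + 2·1054 + 2·282 + 1·320 = 12523, so x̄ = 12523/14 ≈ 894.50.

x ≈ 894.5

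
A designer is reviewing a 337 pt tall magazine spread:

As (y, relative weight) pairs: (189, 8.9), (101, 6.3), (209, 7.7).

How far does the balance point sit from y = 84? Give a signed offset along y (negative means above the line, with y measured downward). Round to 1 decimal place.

Σw = 8.9 + 6.3 + 7.7 = 22.9.
y-moment: 8.9·189 + 6.3·101 + 7.7·209 = 3927.7; centroid 3927.7/22.9 ≈ 171.52.
Against y = 84, that's 171.52 − 84 = 87.52.

≈ 87.5 pt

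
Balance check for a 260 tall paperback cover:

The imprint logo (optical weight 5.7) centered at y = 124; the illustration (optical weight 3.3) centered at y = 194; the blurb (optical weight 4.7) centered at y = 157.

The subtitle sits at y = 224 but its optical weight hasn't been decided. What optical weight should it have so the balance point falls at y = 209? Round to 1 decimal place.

Existing Σw = 13.7 (5.7 + 3.3 + 4.7); existing moment 5.7·124 + 3.3·194 + 4.7·157 = 2084.9.
For the centroid to hit 209: (2084.9 + w·224) / (13.7 + w) = 209.
Solving: w = (209·13.7 − 2084.9) / (224 − 209) = 778.4 / 15 ≈ 51.89.

w ≈ 51.9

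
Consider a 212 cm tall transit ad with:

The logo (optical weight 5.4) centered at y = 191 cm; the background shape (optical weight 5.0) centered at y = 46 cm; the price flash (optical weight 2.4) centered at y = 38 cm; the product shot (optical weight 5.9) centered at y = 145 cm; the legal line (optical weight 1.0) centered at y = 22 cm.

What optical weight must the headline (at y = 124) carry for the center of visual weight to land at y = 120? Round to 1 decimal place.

Fixed elements: Σw = 5.4 + 5.0 + 2.4 + 5.9 + 1.0 = 19.7, Σw·y = 5.4·191 + 5.0·46 + 2.4·38 + 5.9·145 + 1.0·22 = 2230.1.
Balance at y = 120 requires (2230.1 + w·124) / (19.7 + w) = 120.
Solving: w = (120·19.7 − 2230.1) / (124 − 120) = 133.9 / 4 ≈ 33.47.

w ≈ 33.5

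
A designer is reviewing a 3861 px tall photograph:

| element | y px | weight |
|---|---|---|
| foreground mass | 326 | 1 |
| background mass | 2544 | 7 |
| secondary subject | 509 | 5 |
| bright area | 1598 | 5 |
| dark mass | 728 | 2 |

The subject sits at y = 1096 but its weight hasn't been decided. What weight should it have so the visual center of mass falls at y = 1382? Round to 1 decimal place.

Fixed elements: Σw = 1 + 7 + 5 + 5 + 2 = 20, Σw·y = 1·326 + 7·2544 + 5·509 + 5·1598 + 2·728 = 30125.
Balance at y = 1382 requires (30125 + w·1096) / (20 + w) = 1382.
Solving: w = (1382·20 − 30125) / (1096 − 1382) = -2485 / -286 ≈ 8.69.

w ≈ 8.7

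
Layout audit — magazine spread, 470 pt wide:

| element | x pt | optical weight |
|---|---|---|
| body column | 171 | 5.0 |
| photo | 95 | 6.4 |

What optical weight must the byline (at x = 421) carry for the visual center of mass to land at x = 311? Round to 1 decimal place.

w ≈ 18.9

Existing Σw = 11.4 (5.0 + 6.4); existing moment 5.0·171 + 6.4·95 = 1463.0.
Balance at x = 311 requires (1463.0 + w·421) / (11.4 + w) = 311.
So w = (311·11.4 − 1463.0)/(421 − 311) = 2082.4/110 ≈ 18.93.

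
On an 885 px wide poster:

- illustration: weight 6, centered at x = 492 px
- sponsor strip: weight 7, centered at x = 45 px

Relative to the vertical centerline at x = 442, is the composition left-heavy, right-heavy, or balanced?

Σw = 6 + 7 = 13.
Σw·x = 6·492 + 7·45 = 3267, so x̄ = 3267/13 ≈ 251.31.
251.3 vs midline 442 → left-heavy.

left-heavy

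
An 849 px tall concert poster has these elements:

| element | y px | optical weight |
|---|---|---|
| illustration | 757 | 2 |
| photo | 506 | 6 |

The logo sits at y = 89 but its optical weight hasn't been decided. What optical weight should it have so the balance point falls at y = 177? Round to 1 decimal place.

Known weights sum to 2 + 6 = 8; their moment is 2·757 + 6·506 = 4550.
For the centroid to hit 177: (4550 + w·89) / (8 + w) = 177.
Rearranging, w·(89 − 177) = 177·8 − 4550 = -3134, so w ≈ -3134/-88 = 35.61.

w ≈ 35.6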